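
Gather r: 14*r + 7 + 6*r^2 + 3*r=6*r^2 + 17*r + 7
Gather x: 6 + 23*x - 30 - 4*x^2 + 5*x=-4*x^2 + 28*x - 24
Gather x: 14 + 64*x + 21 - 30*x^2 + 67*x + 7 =-30*x^2 + 131*x + 42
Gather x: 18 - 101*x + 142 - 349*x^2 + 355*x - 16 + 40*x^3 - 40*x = 40*x^3 - 349*x^2 + 214*x + 144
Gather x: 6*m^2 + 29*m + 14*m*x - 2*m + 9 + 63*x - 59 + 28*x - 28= 6*m^2 + 27*m + x*(14*m + 91) - 78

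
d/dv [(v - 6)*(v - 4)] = 2*v - 10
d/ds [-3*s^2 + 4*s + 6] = 4 - 6*s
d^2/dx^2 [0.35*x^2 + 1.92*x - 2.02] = 0.700000000000000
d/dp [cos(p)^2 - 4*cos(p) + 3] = 2*(2 - cos(p))*sin(p)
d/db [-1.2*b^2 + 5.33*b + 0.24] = 5.33 - 2.4*b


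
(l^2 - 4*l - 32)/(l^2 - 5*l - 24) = (l + 4)/(l + 3)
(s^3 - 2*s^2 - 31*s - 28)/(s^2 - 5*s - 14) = (s^2 + 5*s + 4)/(s + 2)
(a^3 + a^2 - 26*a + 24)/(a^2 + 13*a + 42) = (a^2 - 5*a + 4)/(a + 7)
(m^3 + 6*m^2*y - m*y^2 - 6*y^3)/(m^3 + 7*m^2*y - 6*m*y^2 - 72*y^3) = (-m^2 + y^2)/(-m^2 - m*y + 12*y^2)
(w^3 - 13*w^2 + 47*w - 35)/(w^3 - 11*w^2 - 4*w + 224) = (w^2 - 6*w + 5)/(w^2 - 4*w - 32)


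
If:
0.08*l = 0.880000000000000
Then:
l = 11.00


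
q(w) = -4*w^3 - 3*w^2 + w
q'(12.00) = -1799.00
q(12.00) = -7332.00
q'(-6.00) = -395.00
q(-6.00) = 750.00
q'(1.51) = -35.42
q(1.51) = -19.10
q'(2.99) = -124.22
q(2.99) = -130.75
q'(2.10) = -64.52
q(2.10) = -48.17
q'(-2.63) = -66.22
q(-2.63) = 49.39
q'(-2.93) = -84.44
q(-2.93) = 71.93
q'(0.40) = -3.32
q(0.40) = -0.34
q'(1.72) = -44.82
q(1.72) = -27.51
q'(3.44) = -161.64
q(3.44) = -194.89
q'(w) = -12*w^2 - 6*w + 1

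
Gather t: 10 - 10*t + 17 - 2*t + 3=30 - 12*t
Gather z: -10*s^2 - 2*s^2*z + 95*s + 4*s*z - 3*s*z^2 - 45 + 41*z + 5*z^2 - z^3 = -10*s^2 + 95*s - z^3 + z^2*(5 - 3*s) + z*(-2*s^2 + 4*s + 41) - 45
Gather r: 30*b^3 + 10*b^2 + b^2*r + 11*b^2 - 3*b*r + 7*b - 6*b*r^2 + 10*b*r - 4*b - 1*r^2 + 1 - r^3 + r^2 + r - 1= 30*b^3 + 21*b^2 - 6*b*r^2 + 3*b - r^3 + r*(b^2 + 7*b + 1)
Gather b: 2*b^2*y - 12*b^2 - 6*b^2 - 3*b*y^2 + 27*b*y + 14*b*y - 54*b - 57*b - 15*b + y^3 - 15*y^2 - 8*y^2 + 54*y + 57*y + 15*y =b^2*(2*y - 18) + b*(-3*y^2 + 41*y - 126) + y^3 - 23*y^2 + 126*y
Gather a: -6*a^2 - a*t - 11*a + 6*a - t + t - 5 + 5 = -6*a^2 + a*(-t - 5)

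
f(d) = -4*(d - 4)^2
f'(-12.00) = 128.00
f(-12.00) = -1024.00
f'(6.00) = -16.00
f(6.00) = -16.00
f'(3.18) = 6.56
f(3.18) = -2.69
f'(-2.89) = 55.12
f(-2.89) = -189.89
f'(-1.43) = 43.44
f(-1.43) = -117.94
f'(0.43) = 28.56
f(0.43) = -50.98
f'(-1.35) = 42.80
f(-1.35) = -114.49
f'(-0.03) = 32.24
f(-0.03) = -64.96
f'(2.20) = 14.40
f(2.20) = -12.96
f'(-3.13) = 57.04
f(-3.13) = -203.35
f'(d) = 32 - 8*d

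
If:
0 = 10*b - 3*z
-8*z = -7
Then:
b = 21/80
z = 7/8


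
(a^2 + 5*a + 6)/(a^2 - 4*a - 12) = (a + 3)/(a - 6)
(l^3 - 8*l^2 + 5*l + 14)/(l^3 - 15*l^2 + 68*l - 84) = (l + 1)/(l - 6)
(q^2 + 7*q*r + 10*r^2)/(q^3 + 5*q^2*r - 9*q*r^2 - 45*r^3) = (q + 2*r)/(q^2 - 9*r^2)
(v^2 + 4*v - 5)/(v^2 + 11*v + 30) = (v - 1)/(v + 6)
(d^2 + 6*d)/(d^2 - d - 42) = d/(d - 7)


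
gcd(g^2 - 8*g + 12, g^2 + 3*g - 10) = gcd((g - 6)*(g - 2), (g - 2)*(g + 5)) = g - 2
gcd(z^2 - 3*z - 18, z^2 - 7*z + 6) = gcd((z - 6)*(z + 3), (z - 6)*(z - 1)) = z - 6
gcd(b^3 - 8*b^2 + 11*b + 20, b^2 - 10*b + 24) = b - 4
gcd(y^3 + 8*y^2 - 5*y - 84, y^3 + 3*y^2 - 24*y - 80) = y + 4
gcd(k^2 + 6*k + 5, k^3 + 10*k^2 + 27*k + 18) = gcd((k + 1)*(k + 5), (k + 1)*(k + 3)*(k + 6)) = k + 1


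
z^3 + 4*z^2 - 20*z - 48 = (z - 4)*(z + 2)*(z + 6)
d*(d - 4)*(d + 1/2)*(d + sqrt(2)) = d^4 - 7*d^3/2 + sqrt(2)*d^3 - 7*sqrt(2)*d^2/2 - 2*d^2 - 2*sqrt(2)*d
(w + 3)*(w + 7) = w^2 + 10*w + 21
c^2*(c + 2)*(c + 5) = c^4 + 7*c^3 + 10*c^2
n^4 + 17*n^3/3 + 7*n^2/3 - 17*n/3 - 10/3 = (n - 1)*(n + 2/3)*(n + 1)*(n + 5)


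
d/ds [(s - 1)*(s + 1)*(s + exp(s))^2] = (s + exp(s))*(2*(s - 1)*(s + 1)*(exp(s) + 1) + (s - 1)*(s + exp(s)) + (s + 1)*(s + exp(s)))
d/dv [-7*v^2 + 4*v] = 4 - 14*v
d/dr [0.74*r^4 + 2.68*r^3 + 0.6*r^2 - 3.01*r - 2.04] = 2.96*r^3 + 8.04*r^2 + 1.2*r - 3.01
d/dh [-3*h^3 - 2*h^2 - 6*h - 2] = -9*h^2 - 4*h - 6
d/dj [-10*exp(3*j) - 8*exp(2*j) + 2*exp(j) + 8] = (-30*exp(2*j) - 16*exp(j) + 2)*exp(j)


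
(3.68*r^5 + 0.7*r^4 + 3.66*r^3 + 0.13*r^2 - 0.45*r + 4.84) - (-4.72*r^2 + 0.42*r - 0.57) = 3.68*r^5 + 0.7*r^4 + 3.66*r^3 + 4.85*r^2 - 0.87*r + 5.41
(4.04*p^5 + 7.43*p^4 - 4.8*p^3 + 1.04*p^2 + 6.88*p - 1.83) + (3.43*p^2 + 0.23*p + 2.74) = 4.04*p^5 + 7.43*p^4 - 4.8*p^3 + 4.47*p^2 + 7.11*p + 0.91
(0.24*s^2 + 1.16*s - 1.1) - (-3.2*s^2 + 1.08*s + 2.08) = 3.44*s^2 + 0.0799999999999998*s - 3.18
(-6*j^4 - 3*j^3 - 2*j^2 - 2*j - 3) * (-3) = 18*j^4 + 9*j^3 + 6*j^2 + 6*j + 9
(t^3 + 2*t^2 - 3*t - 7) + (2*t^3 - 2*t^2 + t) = 3*t^3 - 2*t - 7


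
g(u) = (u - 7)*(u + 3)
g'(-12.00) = -28.00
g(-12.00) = 171.00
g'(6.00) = 8.00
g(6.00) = -9.00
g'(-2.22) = -8.44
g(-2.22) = -7.19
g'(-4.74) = -13.48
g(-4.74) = 20.43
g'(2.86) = 1.72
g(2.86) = -24.26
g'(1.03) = -1.94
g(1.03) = -24.06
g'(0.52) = -2.96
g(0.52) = -22.81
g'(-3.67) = -11.34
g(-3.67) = 7.15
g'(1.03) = -1.94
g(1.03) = -24.06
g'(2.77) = 1.54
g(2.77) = -24.41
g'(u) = 2*u - 4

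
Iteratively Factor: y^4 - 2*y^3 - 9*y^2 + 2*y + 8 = (y - 1)*(y^3 - y^2 - 10*y - 8) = (y - 4)*(y - 1)*(y^2 + 3*y + 2) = (y - 4)*(y - 1)*(y + 1)*(y + 2)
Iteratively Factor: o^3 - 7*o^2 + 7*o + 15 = (o + 1)*(o^2 - 8*o + 15) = (o - 3)*(o + 1)*(o - 5)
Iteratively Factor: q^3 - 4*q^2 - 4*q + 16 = (q - 4)*(q^2 - 4) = (q - 4)*(q + 2)*(q - 2)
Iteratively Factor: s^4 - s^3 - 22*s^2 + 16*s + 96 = (s - 4)*(s^3 + 3*s^2 - 10*s - 24) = (s - 4)*(s + 2)*(s^2 + s - 12) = (s - 4)*(s + 2)*(s + 4)*(s - 3)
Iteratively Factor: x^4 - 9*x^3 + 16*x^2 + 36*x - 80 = (x - 2)*(x^3 - 7*x^2 + 2*x + 40) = (x - 4)*(x - 2)*(x^2 - 3*x - 10) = (x - 5)*(x - 4)*(x - 2)*(x + 2)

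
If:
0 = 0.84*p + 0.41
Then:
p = -0.49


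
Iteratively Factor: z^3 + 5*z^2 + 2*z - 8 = (z + 4)*(z^2 + z - 2) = (z + 2)*(z + 4)*(z - 1)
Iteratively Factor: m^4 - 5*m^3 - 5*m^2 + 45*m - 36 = (m + 3)*(m^3 - 8*m^2 + 19*m - 12) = (m - 1)*(m + 3)*(m^2 - 7*m + 12) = (m - 3)*(m - 1)*(m + 3)*(m - 4)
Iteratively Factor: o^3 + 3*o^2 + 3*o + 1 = (o + 1)*(o^2 + 2*o + 1) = (o + 1)^2*(o + 1)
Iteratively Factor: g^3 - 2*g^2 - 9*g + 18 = (g + 3)*(g^2 - 5*g + 6) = (g - 3)*(g + 3)*(g - 2)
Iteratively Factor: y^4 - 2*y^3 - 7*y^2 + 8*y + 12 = (y + 1)*(y^3 - 3*y^2 - 4*y + 12) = (y + 1)*(y + 2)*(y^2 - 5*y + 6) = (y - 3)*(y + 1)*(y + 2)*(y - 2)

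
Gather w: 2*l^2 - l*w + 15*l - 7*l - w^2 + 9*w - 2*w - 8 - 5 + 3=2*l^2 + 8*l - w^2 + w*(7 - l) - 10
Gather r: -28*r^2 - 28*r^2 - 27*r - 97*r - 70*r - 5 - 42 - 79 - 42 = -56*r^2 - 194*r - 168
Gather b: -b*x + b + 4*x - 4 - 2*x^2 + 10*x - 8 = b*(1 - x) - 2*x^2 + 14*x - 12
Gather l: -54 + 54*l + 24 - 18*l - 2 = 36*l - 32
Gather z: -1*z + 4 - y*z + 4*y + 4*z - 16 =4*y + z*(3 - y) - 12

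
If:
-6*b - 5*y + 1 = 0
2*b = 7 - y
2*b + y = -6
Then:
No Solution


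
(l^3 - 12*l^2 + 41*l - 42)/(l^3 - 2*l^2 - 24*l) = (-l^3 + 12*l^2 - 41*l + 42)/(l*(-l^2 + 2*l + 24))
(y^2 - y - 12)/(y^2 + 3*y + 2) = (y^2 - y - 12)/(y^2 + 3*y + 2)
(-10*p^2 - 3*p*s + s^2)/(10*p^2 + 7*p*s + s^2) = (-5*p + s)/(5*p + s)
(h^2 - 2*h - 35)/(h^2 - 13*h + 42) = (h + 5)/(h - 6)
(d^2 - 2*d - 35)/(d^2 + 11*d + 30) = (d - 7)/(d + 6)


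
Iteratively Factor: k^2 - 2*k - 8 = (k - 4)*(k + 2)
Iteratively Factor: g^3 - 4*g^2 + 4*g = (g - 2)*(g^2 - 2*g) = (g - 2)^2*(g)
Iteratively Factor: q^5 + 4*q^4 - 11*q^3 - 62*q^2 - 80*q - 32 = (q + 4)*(q^4 - 11*q^2 - 18*q - 8) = (q + 1)*(q + 4)*(q^3 - q^2 - 10*q - 8) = (q + 1)*(q + 2)*(q + 4)*(q^2 - 3*q - 4) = (q + 1)^2*(q + 2)*(q + 4)*(q - 4)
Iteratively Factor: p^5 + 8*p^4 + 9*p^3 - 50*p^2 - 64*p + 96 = (p + 4)*(p^4 + 4*p^3 - 7*p^2 - 22*p + 24) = (p + 4)^2*(p^3 - 7*p + 6) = (p - 2)*(p + 4)^2*(p^2 + 2*p - 3) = (p - 2)*(p + 3)*(p + 4)^2*(p - 1)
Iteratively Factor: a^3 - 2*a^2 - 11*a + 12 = (a + 3)*(a^2 - 5*a + 4) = (a - 1)*(a + 3)*(a - 4)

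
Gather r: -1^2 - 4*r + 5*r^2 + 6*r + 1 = 5*r^2 + 2*r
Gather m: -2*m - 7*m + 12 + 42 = 54 - 9*m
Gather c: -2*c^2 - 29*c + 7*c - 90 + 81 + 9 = -2*c^2 - 22*c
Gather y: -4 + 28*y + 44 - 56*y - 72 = -28*y - 32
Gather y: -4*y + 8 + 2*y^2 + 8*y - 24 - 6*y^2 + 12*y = -4*y^2 + 16*y - 16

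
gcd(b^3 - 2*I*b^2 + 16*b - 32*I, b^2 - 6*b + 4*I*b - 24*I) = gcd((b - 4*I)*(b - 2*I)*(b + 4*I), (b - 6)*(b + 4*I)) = b + 4*I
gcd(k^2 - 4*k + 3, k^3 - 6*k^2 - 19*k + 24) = k - 1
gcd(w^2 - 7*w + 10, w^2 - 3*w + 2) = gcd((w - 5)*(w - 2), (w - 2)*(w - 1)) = w - 2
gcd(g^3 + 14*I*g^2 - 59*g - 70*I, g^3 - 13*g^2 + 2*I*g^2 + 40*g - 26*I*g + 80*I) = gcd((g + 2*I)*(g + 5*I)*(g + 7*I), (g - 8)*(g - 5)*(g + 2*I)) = g + 2*I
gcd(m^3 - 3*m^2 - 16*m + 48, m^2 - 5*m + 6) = m - 3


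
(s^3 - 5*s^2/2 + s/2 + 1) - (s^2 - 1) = s^3 - 7*s^2/2 + s/2 + 2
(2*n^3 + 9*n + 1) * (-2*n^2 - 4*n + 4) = -4*n^5 - 8*n^4 - 10*n^3 - 38*n^2 + 32*n + 4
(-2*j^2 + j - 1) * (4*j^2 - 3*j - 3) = -8*j^4 + 10*j^3 - j^2 + 3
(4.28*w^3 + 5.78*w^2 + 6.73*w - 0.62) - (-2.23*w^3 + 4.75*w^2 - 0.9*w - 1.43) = 6.51*w^3 + 1.03*w^2 + 7.63*w + 0.81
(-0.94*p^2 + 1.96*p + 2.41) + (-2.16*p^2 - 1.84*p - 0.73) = -3.1*p^2 + 0.12*p + 1.68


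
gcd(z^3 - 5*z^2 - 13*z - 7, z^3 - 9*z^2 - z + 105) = z - 7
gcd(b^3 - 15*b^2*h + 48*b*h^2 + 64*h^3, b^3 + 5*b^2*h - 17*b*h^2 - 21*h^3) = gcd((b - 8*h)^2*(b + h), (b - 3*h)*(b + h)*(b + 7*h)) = b + h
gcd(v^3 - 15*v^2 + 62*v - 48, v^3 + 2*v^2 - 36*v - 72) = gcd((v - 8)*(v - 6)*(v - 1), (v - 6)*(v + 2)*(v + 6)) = v - 6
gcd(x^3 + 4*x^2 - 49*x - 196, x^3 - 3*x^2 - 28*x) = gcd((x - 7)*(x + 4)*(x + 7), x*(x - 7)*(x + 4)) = x^2 - 3*x - 28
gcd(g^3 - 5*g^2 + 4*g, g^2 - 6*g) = g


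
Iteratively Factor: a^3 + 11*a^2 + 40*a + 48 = (a + 4)*(a^2 + 7*a + 12) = (a + 3)*(a + 4)*(a + 4)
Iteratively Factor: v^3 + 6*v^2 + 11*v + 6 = (v + 3)*(v^2 + 3*v + 2) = (v + 2)*(v + 3)*(v + 1)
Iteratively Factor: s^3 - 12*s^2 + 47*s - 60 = (s - 5)*(s^2 - 7*s + 12) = (s - 5)*(s - 3)*(s - 4)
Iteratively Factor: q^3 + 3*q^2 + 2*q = (q + 1)*(q^2 + 2*q) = q*(q + 1)*(q + 2)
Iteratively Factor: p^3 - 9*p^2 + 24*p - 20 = (p - 2)*(p^2 - 7*p + 10) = (p - 2)^2*(p - 5)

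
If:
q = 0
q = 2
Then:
No Solution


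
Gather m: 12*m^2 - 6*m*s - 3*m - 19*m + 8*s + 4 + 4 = 12*m^2 + m*(-6*s - 22) + 8*s + 8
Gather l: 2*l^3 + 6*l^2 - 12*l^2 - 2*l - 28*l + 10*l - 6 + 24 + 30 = 2*l^3 - 6*l^2 - 20*l + 48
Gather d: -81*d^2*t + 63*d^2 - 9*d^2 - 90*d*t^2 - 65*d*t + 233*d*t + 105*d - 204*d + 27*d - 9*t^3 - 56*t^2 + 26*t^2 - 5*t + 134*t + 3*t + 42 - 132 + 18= d^2*(54 - 81*t) + d*(-90*t^2 + 168*t - 72) - 9*t^3 - 30*t^2 + 132*t - 72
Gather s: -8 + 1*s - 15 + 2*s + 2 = 3*s - 21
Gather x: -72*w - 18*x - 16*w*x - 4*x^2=-72*w - 4*x^2 + x*(-16*w - 18)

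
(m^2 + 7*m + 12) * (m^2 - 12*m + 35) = m^4 - 5*m^3 - 37*m^2 + 101*m + 420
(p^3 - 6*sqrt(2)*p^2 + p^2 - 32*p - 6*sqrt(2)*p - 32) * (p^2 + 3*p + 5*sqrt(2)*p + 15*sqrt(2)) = p^5 - sqrt(2)*p^4 + 4*p^4 - 89*p^3 - 4*sqrt(2)*p^3 - 368*p^2 - 163*sqrt(2)*p^2 - 640*sqrt(2)*p - 276*p - 480*sqrt(2)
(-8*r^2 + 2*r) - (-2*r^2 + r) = -6*r^2 + r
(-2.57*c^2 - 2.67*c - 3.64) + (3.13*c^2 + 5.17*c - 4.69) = 0.56*c^2 + 2.5*c - 8.33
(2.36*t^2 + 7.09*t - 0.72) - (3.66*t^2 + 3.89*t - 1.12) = -1.3*t^2 + 3.2*t + 0.4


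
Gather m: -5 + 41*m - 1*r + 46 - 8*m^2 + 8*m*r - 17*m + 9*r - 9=-8*m^2 + m*(8*r + 24) + 8*r + 32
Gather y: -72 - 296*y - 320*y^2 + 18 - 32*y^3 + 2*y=-32*y^3 - 320*y^2 - 294*y - 54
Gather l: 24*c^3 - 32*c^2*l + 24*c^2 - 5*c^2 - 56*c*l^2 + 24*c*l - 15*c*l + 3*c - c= 24*c^3 + 19*c^2 - 56*c*l^2 + 2*c + l*(-32*c^2 + 9*c)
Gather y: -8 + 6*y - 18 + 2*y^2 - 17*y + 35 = 2*y^2 - 11*y + 9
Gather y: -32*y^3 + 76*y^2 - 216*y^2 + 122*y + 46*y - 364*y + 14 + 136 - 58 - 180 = -32*y^3 - 140*y^2 - 196*y - 88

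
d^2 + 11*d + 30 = (d + 5)*(d + 6)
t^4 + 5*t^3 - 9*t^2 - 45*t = t*(t - 3)*(t + 3)*(t + 5)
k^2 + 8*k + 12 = (k + 2)*(k + 6)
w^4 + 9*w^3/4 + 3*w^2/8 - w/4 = w*(w - 1/4)*(w + 1/2)*(w + 2)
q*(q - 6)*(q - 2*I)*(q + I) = q^4 - 6*q^3 - I*q^3 + 2*q^2 + 6*I*q^2 - 12*q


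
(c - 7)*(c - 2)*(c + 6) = c^3 - 3*c^2 - 40*c + 84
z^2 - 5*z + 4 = (z - 4)*(z - 1)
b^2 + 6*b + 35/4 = (b + 5/2)*(b + 7/2)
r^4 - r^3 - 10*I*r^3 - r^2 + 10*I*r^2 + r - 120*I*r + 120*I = (r - 1)*(r - 8*I)*(r - 5*I)*(r + 3*I)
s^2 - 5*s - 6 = (s - 6)*(s + 1)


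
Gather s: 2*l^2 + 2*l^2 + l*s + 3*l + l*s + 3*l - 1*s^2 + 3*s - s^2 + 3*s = 4*l^2 + 6*l - 2*s^2 + s*(2*l + 6)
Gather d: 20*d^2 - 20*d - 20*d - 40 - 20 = 20*d^2 - 40*d - 60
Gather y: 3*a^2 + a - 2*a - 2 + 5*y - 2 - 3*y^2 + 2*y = 3*a^2 - a - 3*y^2 + 7*y - 4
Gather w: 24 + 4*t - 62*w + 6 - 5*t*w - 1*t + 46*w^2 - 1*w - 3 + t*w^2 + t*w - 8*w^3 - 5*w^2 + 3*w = 3*t - 8*w^3 + w^2*(t + 41) + w*(-4*t - 60) + 27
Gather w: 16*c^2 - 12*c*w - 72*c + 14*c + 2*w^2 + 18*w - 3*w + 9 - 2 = 16*c^2 - 58*c + 2*w^2 + w*(15 - 12*c) + 7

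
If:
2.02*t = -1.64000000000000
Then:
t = -0.81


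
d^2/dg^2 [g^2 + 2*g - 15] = 2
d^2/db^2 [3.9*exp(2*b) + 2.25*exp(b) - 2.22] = (15.6*exp(b) + 2.25)*exp(b)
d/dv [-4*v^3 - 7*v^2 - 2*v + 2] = -12*v^2 - 14*v - 2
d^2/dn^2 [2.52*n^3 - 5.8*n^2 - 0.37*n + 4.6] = 15.12*n - 11.6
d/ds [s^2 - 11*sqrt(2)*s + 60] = 2*s - 11*sqrt(2)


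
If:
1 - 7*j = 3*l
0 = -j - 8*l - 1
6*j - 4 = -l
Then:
No Solution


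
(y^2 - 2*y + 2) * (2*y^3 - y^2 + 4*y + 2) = 2*y^5 - 5*y^4 + 10*y^3 - 8*y^2 + 4*y + 4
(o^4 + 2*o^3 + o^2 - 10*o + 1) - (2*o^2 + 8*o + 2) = o^4 + 2*o^3 - o^2 - 18*o - 1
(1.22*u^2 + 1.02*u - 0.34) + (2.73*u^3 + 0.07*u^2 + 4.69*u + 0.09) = 2.73*u^3 + 1.29*u^2 + 5.71*u - 0.25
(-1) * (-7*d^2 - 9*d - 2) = 7*d^2 + 9*d + 2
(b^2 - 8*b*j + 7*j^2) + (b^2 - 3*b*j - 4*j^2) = 2*b^2 - 11*b*j + 3*j^2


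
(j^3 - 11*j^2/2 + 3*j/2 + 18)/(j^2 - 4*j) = j - 3/2 - 9/(2*j)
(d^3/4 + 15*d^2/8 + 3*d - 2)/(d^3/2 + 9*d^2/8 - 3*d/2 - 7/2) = (2*d^3 + 15*d^2 + 24*d - 16)/(4*d^3 + 9*d^2 - 12*d - 28)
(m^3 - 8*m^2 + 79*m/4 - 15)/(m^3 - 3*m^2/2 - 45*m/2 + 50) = (m - 3/2)/(m + 5)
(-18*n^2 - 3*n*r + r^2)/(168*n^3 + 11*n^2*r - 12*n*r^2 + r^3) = (-6*n + r)/(56*n^2 - 15*n*r + r^2)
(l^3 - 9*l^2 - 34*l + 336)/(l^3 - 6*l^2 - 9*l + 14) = (l^2 - 2*l - 48)/(l^2 + l - 2)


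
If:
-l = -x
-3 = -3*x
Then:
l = 1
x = 1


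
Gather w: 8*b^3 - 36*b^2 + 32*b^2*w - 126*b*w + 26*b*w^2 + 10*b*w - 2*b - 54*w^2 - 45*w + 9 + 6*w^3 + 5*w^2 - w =8*b^3 - 36*b^2 - 2*b + 6*w^3 + w^2*(26*b - 49) + w*(32*b^2 - 116*b - 46) + 9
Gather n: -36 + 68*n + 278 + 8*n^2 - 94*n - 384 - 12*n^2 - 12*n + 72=-4*n^2 - 38*n - 70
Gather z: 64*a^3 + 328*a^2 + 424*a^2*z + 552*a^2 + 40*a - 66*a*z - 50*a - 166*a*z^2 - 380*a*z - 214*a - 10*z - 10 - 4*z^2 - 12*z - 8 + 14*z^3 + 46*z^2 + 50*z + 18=64*a^3 + 880*a^2 - 224*a + 14*z^3 + z^2*(42 - 166*a) + z*(424*a^2 - 446*a + 28)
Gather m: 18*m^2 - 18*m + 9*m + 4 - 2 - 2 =18*m^2 - 9*m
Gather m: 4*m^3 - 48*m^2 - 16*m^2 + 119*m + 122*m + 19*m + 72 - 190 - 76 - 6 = 4*m^3 - 64*m^2 + 260*m - 200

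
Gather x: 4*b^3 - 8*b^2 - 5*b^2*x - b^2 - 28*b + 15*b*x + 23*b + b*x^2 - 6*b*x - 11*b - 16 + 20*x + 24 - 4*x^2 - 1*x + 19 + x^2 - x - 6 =4*b^3 - 9*b^2 - 16*b + x^2*(b - 3) + x*(-5*b^2 + 9*b + 18) + 21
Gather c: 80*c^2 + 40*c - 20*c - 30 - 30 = 80*c^2 + 20*c - 60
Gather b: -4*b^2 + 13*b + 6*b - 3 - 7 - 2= -4*b^2 + 19*b - 12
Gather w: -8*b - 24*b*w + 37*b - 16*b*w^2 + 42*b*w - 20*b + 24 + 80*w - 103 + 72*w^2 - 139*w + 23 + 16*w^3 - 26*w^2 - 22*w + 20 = 9*b + 16*w^3 + w^2*(46 - 16*b) + w*(18*b - 81) - 36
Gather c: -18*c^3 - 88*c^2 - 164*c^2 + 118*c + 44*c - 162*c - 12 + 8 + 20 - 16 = -18*c^3 - 252*c^2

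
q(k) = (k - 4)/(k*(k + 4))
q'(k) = -(k - 4)/(k*(k + 4)^2) + 1/(k*(k + 4)) - (k - 4)/(k^2*(k + 4))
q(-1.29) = 1.51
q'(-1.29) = 0.33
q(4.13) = 0.00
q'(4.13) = 0.03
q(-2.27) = 1.60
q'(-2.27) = -0.47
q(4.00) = 0.00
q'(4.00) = 0.03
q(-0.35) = 3.41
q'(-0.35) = 8.01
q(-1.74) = 1.46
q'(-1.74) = -0.06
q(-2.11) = 1.53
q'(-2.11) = -0.34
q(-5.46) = -1.19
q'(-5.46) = -0.90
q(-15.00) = -0.12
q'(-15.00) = -0.01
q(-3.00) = 2.33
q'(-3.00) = -1.89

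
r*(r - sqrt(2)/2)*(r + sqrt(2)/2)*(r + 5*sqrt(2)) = r^4 + 5*sqrt(2)*r^3 - r^2/2 - 5*sqrt(2)*r/2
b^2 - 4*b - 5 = (b - 5)*(b + 1)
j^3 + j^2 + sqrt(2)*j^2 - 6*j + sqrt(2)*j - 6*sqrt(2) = (j - 2)*(j + 3)*(j + sqrt(2))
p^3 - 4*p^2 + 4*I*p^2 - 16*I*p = p*(p - 4)*(p + 4*I)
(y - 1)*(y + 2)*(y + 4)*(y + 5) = y^4 + 10*y^3 + 27*y^2 + 2*y - 40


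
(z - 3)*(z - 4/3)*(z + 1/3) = z^3 - 4*z^2 + 23*z/9 + 4/3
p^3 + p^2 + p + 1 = (p + 1)*(p - I)*(p + I)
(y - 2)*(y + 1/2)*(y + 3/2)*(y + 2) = y^4 + 2*y^3 - 13*y^2/4 - 8*y - 3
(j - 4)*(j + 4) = j^2 - 16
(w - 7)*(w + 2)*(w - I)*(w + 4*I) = w^4 - 5*w^3 + 3*I*w^3 - 10*w^2 - 15*I*w^2 - 20*w - 42*I*w - 56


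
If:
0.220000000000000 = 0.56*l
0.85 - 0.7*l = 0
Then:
No Solution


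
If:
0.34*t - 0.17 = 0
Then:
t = 0.50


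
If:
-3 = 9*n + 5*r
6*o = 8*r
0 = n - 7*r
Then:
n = -21/68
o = -1/17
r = -3/68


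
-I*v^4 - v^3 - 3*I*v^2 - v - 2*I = (v - 2*I)*(v - I)*(v + I)*(-I*v + 1)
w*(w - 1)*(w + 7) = w^3 + 6*w^2 - 7*w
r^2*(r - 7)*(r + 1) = r^4 - 6*r^3 - 7*r^2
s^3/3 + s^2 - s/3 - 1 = (s/3 + 1)*(s - 1)*(s + 1)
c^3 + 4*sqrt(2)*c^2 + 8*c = c*(c + 2*sqrt(2))^2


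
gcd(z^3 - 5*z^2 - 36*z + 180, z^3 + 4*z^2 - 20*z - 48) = z + 6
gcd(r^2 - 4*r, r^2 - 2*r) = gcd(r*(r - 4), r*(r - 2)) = r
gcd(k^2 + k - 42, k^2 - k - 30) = k - 6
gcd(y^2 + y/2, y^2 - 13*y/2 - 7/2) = y + 1/2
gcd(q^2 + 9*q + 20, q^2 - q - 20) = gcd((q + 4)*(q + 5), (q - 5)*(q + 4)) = q + 4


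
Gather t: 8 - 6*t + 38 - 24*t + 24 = 70 - 30*t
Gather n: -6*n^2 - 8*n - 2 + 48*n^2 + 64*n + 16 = 42*n^2 + 56*n + 14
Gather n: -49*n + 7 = 7 - 49*n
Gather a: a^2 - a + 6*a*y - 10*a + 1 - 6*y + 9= a^2 + a*(6*y - 11) - 6*y + 10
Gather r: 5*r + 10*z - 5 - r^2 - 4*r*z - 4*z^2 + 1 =-r^2 + r*(5 - 4*z) - 4*z^2 + 10*z - 4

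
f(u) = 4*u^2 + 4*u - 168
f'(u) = 8*u + 4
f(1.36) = -155.16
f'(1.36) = 14.88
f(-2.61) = -151.19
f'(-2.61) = -16.88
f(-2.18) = -157.71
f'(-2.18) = -13.44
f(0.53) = -164.76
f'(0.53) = 8.24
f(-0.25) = -168.75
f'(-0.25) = 2.00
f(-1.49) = -165.08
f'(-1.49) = -7.92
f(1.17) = -157.84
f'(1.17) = 13.36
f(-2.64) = -150.68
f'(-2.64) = -17.12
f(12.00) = 456.00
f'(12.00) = 100.00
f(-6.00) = -48.00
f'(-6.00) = -44.00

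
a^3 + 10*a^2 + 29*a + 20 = (a + 1)*(a + 4)*(a + 5)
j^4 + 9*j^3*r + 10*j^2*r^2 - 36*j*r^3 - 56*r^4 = (j - 2*r)*(j + 2*r)^2*(j + 7*r)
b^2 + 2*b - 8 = (b - 2)*(b + 4)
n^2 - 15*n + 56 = (n - 8)*(n - 7)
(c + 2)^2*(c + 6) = c^3 + 10*c^2 + 28*c + 24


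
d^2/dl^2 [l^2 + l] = 2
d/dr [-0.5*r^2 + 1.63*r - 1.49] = 1.63 - 1.0*r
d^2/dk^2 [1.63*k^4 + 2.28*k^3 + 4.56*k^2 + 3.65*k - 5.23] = 19.56*k^2 + 13.68*k + 9.12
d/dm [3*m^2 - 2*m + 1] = 6*m - 2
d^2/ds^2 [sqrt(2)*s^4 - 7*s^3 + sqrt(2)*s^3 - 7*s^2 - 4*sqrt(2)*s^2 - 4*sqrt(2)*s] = 12*sqrt(2)*s^2 - 42*s + 6*sqrt(2)*s - 14 - 8*sqrt(2)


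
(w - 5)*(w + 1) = w^2 - 4*w - 5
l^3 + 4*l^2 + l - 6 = (l - 1)*(l + 2)*(l + 3)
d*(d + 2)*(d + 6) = d^3 + 8*d^2 + 12*d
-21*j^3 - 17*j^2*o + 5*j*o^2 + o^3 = (-3*j + o)*(j + o)*(7*j + o)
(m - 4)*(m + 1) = m^2 - 3*m - 4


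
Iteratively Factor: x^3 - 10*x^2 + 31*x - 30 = (x - 5)*(x^2 - 5*x + 6) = (x - 5)*(x - 2)*(x - 3)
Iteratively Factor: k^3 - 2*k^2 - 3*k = (k + 1)*(k^2 - 3*k) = (k - 3)*(k + 1)*(k)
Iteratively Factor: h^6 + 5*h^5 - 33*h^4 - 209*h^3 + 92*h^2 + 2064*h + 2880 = (h - 5)*(h^5 + 10*h^4 + 17*h^3 - 124*h^2 - 528*h - 576) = (h - 5)*(h - 4)*(h^4 + 14*h^3 + 73*h^2 + 168*h + 144) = (h - 5)*(h - 4)*(h + 4)*(h^3 + 10*h^2 + 33*h + 36) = (h - 5)*(h - 4)*(h + 3)*(h + 4)*(h^2 + 7*h + 12) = (h - 5)*(h - 4)*(h + 3)*(h + 4)^2*(h + 3)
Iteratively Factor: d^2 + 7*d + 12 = (d + 4)*(d + 3)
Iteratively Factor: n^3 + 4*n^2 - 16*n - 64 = (n + 4)*(n^2 - 16) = (n - 4)*(n + 4)*(n + 4)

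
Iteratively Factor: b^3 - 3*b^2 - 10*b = (b)*(b^2 - 3*b - 10) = b*(b - 5)*(b + 2)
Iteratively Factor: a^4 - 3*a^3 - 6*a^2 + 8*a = (a + 2)*(a^3 - 5*a^2 + 4*a) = a*(a + 2)*(a^2 - 5*a + 4) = a*(a - 4)*(a + 2)*(a - 1)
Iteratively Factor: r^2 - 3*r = (r)*(r - 3)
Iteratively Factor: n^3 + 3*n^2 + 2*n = (n + 2)*(n^2 + n) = n*(n + 2)*(n + 1)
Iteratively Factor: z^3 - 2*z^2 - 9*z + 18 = (z - 3)*(z^2 + z - 6) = (z - 3)*(z + 3)*(z - 2)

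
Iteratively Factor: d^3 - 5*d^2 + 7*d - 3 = (d - 1)*(d^2 - 4*d + 3) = (d - 3)*(d - 1)*(d - 1)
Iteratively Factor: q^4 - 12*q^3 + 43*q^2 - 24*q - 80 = (q - 4)*(q^3 - 8*q^2 + 11*q + 20) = (q - 5)*(q - 4)*(q^2 - 3*q - 4) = (q - 5)*(q - 4)^2*(q + 1)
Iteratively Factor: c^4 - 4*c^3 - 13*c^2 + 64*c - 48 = (c - 3)*(c^3 - c^2 - 16*c + 16) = (c - 4)*(c - 3)*(c^2 + 3*c - 4) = (c - 4)*(c - 3)*(c - 1)*(c + 4)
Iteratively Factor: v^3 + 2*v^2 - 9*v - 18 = (v - 3)*(v^2 + 5*v + 6) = (v - 3)*(v + 3)*(v + 2)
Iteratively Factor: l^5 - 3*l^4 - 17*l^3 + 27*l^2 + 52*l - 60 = (l + 3)*(l^4 - 6*l^3 + l^2 + 24*l - 20) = (l - 2)*(l + 3)*(l^3 - 4*l^2 - 7*l + 10) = (l - 2)*(l + 2)*(l + 3)*(l^2 - 6*l + 5) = (l - 5)*(l - 2)*(l + 2)*(l + 3)*(l - 1)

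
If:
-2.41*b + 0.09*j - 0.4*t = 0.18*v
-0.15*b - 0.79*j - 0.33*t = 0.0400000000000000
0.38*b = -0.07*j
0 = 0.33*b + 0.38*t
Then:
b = 0.01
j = -0.05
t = -0.01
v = -0.13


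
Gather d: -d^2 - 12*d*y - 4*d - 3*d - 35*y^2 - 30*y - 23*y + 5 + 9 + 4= -d^2 + d*(-12*y - 7) - 35*y^2 - 53*y + 18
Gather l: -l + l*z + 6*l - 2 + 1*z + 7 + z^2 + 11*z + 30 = l*(z + 5) + z^2 + 12*z + 35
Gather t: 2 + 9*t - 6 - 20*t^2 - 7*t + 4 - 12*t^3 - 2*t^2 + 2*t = -12*t^3 - 22*t^2 + 4*t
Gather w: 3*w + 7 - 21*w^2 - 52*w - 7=-21*w^2 - 49*w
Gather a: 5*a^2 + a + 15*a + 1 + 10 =5*a^2 + 16*a + 11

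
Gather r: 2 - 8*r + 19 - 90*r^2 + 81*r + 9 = -90*r^2 + 73*r + 30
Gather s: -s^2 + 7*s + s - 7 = -s^2 + 8*s - 7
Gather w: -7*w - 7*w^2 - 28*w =-7*w^2 - 35*w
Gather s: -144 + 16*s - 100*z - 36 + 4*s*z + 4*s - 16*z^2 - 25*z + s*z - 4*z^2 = s*(5*z + 20) - 20*z^2 - 125*z - 180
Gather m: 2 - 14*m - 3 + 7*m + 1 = -7*m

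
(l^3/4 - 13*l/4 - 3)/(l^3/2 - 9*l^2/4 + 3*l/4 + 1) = (l^2 + 4*l + 3)/(2*l^2 - l - 1)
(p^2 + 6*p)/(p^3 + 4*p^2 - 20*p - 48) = p/(p^2 - 2*p - 8)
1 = 1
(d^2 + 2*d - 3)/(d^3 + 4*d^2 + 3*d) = (d - 1)/(d*(d + 1))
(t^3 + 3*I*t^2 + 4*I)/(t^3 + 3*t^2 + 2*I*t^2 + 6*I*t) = (t^2 + I*t + 2)/(t*(t + 3))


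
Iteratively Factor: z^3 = (z)*(z^2) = z^2*(z)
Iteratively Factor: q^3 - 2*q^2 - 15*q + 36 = (q - 3)*(q^2 + q - 12) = (q - 3)*(q + 4)*(q - 3)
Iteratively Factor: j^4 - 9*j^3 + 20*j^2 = (j)*(j^3 - 9*j^2 + 20*j) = j*(j - 4)*(j^2 - 5*j) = j^2*(j - 4)*(j - 5)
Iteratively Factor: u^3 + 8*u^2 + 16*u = (u + 4)*(u^2 + 4*u) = (u + 4)^2*(u)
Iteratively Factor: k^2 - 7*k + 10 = (k - 2)*(k - 5)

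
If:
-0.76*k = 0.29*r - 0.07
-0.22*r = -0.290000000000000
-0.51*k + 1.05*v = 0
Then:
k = -0.41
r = 1.32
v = -0.20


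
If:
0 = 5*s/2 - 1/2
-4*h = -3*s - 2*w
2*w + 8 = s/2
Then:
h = -73/40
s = 1/5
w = -79/20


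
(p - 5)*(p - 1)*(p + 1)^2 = p^4 - 4*p^3 - 6*p^2 + 4*p + 5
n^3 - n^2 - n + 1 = (n - 1)^2*(n + 1)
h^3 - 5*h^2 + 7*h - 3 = (h - 3)*(h - 1)^2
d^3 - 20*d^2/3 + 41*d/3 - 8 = (d - 3)*(d - 8/3)*(d - 1)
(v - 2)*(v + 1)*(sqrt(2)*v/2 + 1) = sqrt(2)*v^3/2 - sqrt(2)*v^2/2 + v^2 - sqrt(2)*v - v - 2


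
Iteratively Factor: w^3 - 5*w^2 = (w)*(w^2 - 5*w) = w^2*(w - 5)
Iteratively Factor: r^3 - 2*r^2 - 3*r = (r)*(r^2 - 2*r - 3) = r*(r + 1)*(r - 3)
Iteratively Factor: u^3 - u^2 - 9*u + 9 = (u - 1)*(u^2 - 9) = (u - 3)*(u - 1)*(u + 3)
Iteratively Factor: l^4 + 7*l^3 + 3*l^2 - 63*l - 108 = (l + 4)*(l^3 + 3*l^2 - 9*l - 27) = (l - 3)*(l + 4)*(l^2 + 6*l + 9) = (l - 3)*(l + 3)*(l + 4)*(l + 3)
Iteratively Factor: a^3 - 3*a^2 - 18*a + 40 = (a - 5)*(a^2 + 2*a - 8) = (a - 5)*(a + 4)*(a - 2)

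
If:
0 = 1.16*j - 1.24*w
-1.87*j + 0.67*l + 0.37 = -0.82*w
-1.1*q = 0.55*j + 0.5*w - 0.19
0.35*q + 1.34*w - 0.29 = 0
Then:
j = 0.25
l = -0.15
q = -0.06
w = 0.23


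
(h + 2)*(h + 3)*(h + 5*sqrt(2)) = h^3 + 5*h^2 + 5*sqrt(2)*h^2 + 6*h + 25*sqrt(2)*h + 30*sqrt(2)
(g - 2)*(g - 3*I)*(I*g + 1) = I*g^3 + 4*g^2 - 2*I*g^2 - 8*g - 3*I*g + 6*I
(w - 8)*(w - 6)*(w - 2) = w^3 - 16*w^2 + 76*w - 96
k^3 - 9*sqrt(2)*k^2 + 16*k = k*(k - 8*sqrt(2))*(k - sqrt(2))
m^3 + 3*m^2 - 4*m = m*(m - 1)*(m + 4)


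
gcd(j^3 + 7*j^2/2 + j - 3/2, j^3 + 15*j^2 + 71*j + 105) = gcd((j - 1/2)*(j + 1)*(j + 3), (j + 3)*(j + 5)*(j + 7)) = j + 3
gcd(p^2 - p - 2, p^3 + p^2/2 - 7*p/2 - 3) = p^2 - p - 2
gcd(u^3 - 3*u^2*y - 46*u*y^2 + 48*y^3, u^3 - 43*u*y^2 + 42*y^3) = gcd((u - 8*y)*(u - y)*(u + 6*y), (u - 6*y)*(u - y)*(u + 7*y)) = -u + y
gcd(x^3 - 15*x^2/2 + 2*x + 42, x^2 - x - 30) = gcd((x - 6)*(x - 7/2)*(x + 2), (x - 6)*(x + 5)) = x - 6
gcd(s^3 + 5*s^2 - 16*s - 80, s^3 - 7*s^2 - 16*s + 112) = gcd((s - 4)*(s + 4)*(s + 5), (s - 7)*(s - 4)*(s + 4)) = s^2 - 16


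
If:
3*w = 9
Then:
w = 3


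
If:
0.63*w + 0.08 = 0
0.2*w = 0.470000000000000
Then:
No Solution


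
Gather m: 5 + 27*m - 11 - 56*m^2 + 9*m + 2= -56*m^2 + 36*m - 4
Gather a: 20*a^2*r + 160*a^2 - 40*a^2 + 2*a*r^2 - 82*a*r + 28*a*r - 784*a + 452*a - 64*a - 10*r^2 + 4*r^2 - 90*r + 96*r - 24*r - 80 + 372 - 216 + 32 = a^2*(20*r + 120) + a*(2*r^2 - 54*r - 396) - 6*r^2 - 18*r + 108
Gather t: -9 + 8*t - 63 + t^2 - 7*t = t^2 + t - 72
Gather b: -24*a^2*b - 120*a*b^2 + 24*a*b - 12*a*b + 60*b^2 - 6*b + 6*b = b^2*(60 - 120*a) + b*(-24*a^2 + 12*a)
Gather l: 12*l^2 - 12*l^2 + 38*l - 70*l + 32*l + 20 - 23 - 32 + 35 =0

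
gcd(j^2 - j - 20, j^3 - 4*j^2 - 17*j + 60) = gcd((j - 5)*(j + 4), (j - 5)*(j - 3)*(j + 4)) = j^2 - j - 20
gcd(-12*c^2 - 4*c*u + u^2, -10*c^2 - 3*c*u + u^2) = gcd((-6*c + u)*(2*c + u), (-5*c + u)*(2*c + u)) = 2*c + u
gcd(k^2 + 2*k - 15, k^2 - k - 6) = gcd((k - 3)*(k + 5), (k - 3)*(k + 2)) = k - 3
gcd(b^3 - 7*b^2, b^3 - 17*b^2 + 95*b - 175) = b - 7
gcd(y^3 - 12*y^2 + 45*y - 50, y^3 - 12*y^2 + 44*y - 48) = y - 2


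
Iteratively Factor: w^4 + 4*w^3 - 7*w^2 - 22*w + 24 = (w - 2)*(w^3 + 6*w^2 + 5*w - 12) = (w - 2)*(w + 4)*(w^2 + 2*w - 3) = (w - 2)*(w + 3)*(w + 4)*(w - 1)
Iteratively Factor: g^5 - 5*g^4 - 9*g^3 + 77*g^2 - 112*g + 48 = (g - 3)*(g^4 - 2*g^3 - 15*g^2 + 32*g - 16) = (g - 4)*(g - 3)*(g^3 + 2*g^2 - 7*g + 4) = (g - 4)*(g - 3)*(g + 4)*(g^2 - 2*g + 1) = (g - 4)*(g - 3)*(g - 1)*(g + 4)*(g - 1)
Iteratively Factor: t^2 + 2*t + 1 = (t + 1)*(t + 1)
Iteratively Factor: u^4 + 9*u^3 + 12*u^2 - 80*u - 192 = (u + 4)*(u^3 + 5*u^2 - 8*u - 48) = (u + 4)^2*(u^2 + u - 12) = (u + 4)^3*(u - 3)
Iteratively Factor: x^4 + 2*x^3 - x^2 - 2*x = (x)*(x^3 + 2*x^2 - x - 2) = x*(x - 1)*(x^2 + 3*x + 2) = x*(x - 1)*(x + 1)*(x + 2)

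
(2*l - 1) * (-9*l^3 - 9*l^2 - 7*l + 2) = -18*l^4 - 9*l^3 - 5*l^2 + 11*l - 2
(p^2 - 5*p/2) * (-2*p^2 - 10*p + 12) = -2*p^4 - 5*p^3 + 37*p^2 - 30*p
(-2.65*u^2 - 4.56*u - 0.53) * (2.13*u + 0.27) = -5.6445*u^3 - 10.4283*u^2 - 2.3601*u - 0.1431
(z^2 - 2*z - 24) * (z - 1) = z^3 - 3*z^2 - 22*z + 24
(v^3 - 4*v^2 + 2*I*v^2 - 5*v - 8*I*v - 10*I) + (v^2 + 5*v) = v^3 - 3*v^2 + 2*I*v^2 - 8*I*v - 10*I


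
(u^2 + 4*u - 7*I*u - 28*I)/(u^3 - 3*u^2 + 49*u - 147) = (u + 4)/(u^2 + u*(-3 + 7*I) - 21*I)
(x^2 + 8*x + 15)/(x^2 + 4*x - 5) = (x + 3)/(x - 1)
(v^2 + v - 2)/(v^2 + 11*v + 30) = (v^2 + v - 2)/(v^2 + 11*v + 30)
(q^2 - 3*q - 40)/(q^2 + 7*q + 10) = (q - 8)/(q + 2)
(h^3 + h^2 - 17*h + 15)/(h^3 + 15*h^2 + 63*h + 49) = (h^3 + h^2 - 17*h + 15)/(h^3 + 15*h^2 + 63*h + 49)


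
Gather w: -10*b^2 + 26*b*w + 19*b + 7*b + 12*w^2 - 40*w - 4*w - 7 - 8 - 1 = -10*b^2 + 26*b + 12*w^2 + w*(26*b - 44) - 16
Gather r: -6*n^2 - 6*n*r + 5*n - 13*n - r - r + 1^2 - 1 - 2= -6*n^2 - 8*n + r*(-6*n - 2) - 2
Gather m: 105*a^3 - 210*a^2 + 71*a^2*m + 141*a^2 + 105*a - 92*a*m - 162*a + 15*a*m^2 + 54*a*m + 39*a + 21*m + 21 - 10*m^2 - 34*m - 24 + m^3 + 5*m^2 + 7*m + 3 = 105*a^3 - 69*a^2 - 18*a + m^3 + m^2*(15*a - 5) + m*(71*a^2 - 38*a - 6)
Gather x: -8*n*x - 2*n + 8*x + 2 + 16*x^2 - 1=-2*n + 16*x^2 + x*(8 - 8*n) + 1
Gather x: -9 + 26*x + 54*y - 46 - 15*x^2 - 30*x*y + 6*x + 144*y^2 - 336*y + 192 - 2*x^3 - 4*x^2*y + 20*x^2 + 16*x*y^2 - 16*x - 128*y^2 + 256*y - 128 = -2*x^3 + x^2*(5 - 4*y) + x*(16*y^2 - 30*y + 16) + 16*y^2 - 26*y + 9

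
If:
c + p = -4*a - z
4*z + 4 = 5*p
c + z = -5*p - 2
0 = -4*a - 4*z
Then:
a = 13/18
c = -43/18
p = 2/9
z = -13/18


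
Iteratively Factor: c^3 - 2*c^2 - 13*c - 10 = (c + 2)*(c^2 - 4*c - 5) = (c - 5)*(c + 2)*(c + 1)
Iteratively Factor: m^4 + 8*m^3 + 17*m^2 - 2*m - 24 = (m + 3)*(m^3 + 5*m^2 + 2*m - 8) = (m + 2)*(m + 3)*(m^2 + 3*m - 4) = (m + 2)*(m + 3)*(m + 4)*(m - 1)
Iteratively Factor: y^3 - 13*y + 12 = (y - 1)*(y^2 + y - 12) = (y - 3)*(y - 1)*(y + 4)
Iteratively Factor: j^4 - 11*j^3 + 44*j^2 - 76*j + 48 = (j - 4)*(j^3 - 7*j^2 + 16*j - 12) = (j - 4)*(j - 3)*(j^2 - 4*j + 4) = (j - 4)*(j - 3)*(j - 2)*(j - 2)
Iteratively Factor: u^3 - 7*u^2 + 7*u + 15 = (u - 3)*(u^2 - 4*u - 5) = (u - 5)*(u - 3)*(u + 1)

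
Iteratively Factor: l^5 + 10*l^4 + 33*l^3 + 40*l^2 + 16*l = (l + 1)*(l^4 + 9*l^3 + 24*l^2 + 16*l) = (l + 1)*(l + 4)*(l^3 + 5*l^2 + 4*l) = (l + 1)^2*(l + 4)*(l^2 + 4*l) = (l + 1)^2*(l + 4)^2*(l)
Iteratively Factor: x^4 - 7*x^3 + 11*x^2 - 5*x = (x - 5)*(x^3 - 2*x^2 + x) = (x - 5)*(x - 1)*(x^2 - x) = x*(x - 5)*(x - 1)*(x - 1)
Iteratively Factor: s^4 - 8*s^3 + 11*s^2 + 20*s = (s - 5)*(s^3 - 3*s^2 - 4*s) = (s - 5)*(s - 4)*(s^2 + s) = s*(s - 5)*(s - 4)*(s + 1)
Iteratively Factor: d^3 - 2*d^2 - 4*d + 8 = (d - 2)*(d^2 - 4) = (d - 2)^2*(d + 2)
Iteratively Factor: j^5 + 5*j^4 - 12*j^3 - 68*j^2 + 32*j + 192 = (j + 2)*(j^4 + 3*j^3 - 18*j^2 - 32*j + 96) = (j + 2)*(j + 4)*(j^3 - j^2 - 14*j + 24) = (j + 2)*(j + 4)^2*(j^2 - 5*j + 6) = (j - 3)*(j + 2)*(j + 4)^2*(j - 2)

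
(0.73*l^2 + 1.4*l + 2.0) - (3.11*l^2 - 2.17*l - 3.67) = -2.38*l^2 + 3.57*l + 5.67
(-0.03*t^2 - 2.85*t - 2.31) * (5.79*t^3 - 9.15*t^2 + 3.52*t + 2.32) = -0.1737*t^5 - 16.227*t^4 + 12.597*t^3 + 11.0349*t^2 - 14.7432*t - 5.3592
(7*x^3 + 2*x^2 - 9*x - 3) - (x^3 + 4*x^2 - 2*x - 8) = 6*x^3 - 2*x^2 - 7*x + 5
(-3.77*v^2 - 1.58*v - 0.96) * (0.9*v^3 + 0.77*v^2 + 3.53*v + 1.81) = -3.393*v^5 - 4.3249*v^4 - 15.3887*v^3 - 13.1403*v^2 - 6.2486*v - 1.7376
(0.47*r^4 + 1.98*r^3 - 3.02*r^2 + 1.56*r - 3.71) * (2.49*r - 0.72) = 1.1703*r^5 + 4.5918*r^4 - 8.9454*r^3 + 6.0588*r^2 - 10.3611*r + 2.6712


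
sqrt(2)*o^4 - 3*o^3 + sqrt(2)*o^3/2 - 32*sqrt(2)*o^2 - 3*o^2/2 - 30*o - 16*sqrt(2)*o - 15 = (o - 5*sqrt(2))*(o + sqrt(2)/2)*(o + 3*sqrt(2))*(sqrt(2)*o + sqrt(2)/2)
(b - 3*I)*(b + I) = b^2 - 2*I*b + 3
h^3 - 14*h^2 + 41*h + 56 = (h - 8)*(h - 7)*(h + 1)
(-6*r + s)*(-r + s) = 6*r^2 - 7*r*s + s^2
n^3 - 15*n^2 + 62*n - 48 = (n - 8)*(n - 6)*(n - 1)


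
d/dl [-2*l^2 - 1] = -4*l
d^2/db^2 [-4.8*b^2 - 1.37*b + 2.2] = -9.60000000000000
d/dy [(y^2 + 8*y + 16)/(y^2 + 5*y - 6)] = (-3*y^2 - 44*y - 128)/(y^4 + 10*y^3 + 13*y^2 - 60*y + 36)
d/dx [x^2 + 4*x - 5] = 2*x + 4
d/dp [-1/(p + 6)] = (p + 6)^(-2)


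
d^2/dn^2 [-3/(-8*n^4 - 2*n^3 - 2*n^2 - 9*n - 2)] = 6*(-2*(24*n^2 + 3*n + 1)*(8*n^4 + 2*n^3 + 2*n^2 + 9*n + 2) + (32*n^3 + 6*n^2 + 4*n + 9)^2)/(8*n^4 + 2*n^3 + 2*n^2 + 9*n + 2)^3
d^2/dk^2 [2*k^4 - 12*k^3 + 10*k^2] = 24*k^2 - 72*k + 20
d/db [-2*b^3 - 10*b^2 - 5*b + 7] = -6*b^2 - 20*b - 5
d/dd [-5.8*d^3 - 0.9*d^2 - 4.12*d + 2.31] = -17.4*d^2 - 1.8*d - 4.12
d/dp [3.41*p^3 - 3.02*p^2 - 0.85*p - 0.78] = 10.23*p^2 - 6.04*p - 0.85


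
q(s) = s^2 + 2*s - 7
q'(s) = 2*s + 2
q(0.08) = -6.83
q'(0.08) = 2.16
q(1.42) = -2.14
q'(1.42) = 4.84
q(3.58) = 12.98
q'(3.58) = 9.16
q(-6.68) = 24.26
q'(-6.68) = -11.36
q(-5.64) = 13.53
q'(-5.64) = -9.28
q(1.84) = 0.07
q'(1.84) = 5.68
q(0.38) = -6.10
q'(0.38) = 2.76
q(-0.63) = -7.86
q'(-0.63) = 0.74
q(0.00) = -7.00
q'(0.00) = 2.00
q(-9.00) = 56.00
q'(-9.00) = -16.00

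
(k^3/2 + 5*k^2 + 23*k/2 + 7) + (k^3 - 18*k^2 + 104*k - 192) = 3*k^3/2 - 13*k^2 + 231*k/2 - 185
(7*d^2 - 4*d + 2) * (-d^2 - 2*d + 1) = -7*d^4 - 10*d^3 + 13*d^2 - 8*d + 2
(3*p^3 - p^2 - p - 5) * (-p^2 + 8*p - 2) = -3*p^5 + 25*p^4 - 13*p^3 - p^2 - 38*p + 10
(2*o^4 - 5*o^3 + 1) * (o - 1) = 2*o^5 - 7*o^4 + 5*o^3 + o - 1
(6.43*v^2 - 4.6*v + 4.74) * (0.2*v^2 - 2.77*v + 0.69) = 1.286*v^4 - 18.7311*v^3 + 18.1267*v^2 - 16.3038*v + 3.2706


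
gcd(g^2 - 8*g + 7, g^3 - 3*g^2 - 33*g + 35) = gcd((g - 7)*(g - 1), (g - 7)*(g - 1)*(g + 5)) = g^2 - 8*g + 7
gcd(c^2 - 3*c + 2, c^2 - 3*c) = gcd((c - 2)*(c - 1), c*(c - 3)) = 1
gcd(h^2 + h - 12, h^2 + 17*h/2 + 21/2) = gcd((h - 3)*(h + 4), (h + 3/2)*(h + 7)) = 1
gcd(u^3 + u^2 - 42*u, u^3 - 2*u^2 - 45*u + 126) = u^2 + u - 42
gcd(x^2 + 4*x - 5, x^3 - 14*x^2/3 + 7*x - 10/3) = x - 1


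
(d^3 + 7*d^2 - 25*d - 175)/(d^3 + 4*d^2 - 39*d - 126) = (d^2 - 25)/(d^2 - 3*d - 18)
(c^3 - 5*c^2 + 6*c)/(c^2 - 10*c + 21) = c*(c - 2)/(c - 7)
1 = 1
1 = 1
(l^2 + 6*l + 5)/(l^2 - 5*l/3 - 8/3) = 3*(l + 5)/(3*l - 8)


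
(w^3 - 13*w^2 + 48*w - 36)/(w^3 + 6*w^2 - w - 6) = (w^2 - 12*w + 36)/(w^2 + 7*w + 6)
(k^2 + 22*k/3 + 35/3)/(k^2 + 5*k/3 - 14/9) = 3*(k + 5)/(3*k - 2)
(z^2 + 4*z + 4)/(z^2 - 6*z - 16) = (z + 2)/(z - 8)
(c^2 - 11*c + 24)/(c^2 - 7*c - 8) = (c - 3)/(c + 1)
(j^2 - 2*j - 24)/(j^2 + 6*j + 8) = (j - 6)/(j + 2)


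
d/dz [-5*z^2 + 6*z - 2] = 6 - 10*z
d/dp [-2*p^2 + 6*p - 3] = 6 - 4*p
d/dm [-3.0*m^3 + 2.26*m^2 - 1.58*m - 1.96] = -9.0*m^2 + 4.52*m - 1.58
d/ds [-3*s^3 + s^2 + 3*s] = -9*s^2 + 2*s + 3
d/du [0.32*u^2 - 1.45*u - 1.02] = 0.64*u - 1.45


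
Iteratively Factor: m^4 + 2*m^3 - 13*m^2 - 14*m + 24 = (m + 2)*(m^3 - 13*m + 12) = (m + 2)*(m + 4)*(m^2 - 4*m + 3) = (m - 3)*(m + 2)*(m + 4)*(m - 1)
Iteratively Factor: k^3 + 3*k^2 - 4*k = (k)*(k^2 + 3*k - 4) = k*(k + 4)*(k - 1)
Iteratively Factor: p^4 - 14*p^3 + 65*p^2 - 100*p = (p - 5)*(p^3 - 9*p^2 + 20*p) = (p - 5)^2*(p^2 - 4*p) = (p - 5)^2*(p - 4)*(p)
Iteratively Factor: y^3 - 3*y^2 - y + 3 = (y + 1)*(y^2 - 4*y + 3) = (y - 1)*(y + 1)*(y - 3)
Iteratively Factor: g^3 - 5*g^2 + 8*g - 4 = (g - 2)*(g^2 - 3*g + 2) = (g - 2)^2*(g - 1)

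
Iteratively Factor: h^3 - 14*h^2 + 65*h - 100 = (h - 5)*(h^2 - 9*h + 20) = (h - 5)^2*(h - 4)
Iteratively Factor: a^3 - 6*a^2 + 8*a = (a)*(a^2 - 6*a + 8) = a*(a - 4)*(a - 2)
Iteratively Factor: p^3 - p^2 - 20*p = (p + 4)*(p^2 - 5*p) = (p - 5)*(p + 4)*(p)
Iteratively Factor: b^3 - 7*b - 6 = (b + 2)*(b^2 - 2*b - 3) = (b + 1)*(b + 2)*(b - 3)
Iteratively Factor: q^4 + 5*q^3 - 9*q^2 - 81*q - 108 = (q + 3)*(q^3 + 2*q^2 - 15*q - 36) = (q + 3)^2*(q^2 - q - 12) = (q - 4)*(q + 3)^2*(q + 3)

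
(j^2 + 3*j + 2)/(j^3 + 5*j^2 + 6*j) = (j + 1)/(j*(j + 3))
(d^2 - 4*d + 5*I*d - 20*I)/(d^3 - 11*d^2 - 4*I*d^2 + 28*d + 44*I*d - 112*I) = (d + 5*I)/(d^2 - d*(7 + 4*I) + 28*I)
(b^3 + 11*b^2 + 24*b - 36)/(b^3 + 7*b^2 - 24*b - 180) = (b - 1)/(b - 5)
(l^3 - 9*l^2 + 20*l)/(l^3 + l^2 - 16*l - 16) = l*(l - 5)/(l^2 + 5*l + 4)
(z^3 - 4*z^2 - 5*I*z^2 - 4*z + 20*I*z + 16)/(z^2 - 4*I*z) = z - 4 - I + 4*I/z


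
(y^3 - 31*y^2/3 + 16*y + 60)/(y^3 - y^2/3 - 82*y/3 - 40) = (y - 6)/(y + 4)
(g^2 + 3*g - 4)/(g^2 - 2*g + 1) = (g + 4)/(g - 1)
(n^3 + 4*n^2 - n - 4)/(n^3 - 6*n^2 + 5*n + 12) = (n^2 + 3*n - 4)/(n^2 - 7*n + 12)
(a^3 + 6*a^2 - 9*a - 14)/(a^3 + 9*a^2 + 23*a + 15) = (a^2 + 5*a - 14)/(a^2 + 8*a + 15)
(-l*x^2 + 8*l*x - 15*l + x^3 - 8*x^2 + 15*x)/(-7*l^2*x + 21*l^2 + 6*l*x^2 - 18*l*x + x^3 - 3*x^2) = (x - 5)/(7*l + x)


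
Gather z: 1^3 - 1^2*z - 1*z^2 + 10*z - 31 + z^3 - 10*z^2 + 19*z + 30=z^3 - 11*z^2 + 28*z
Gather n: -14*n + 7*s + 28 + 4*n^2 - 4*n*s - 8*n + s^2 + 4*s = 4*n^2 + n*(-4*s - 22) + s^2 + 11*s + 28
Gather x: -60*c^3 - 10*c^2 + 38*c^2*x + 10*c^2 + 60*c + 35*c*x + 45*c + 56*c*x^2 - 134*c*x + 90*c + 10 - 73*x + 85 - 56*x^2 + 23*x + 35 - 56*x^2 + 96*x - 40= -60*c^3 + 195*c + x^2*(56*c - 112) + x*(38*c^2 - 99*c + 46) + 90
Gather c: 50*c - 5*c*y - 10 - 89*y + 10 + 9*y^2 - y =c*(50 - 5*y) + 9*y^2 - 90*y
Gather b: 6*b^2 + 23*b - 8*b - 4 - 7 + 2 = 6*b^2 + 15*b - 9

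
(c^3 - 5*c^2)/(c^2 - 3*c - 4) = c^2*(5 - c)/(-c^2 + 3*c + 4)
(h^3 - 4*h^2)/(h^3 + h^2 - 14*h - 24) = h^2/(h^2 + 5*h + 6)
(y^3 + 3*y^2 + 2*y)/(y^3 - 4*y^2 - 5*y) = (y + 2)/(y - 5)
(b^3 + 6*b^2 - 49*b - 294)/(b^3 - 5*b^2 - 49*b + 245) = (b + 6)/(b - 5)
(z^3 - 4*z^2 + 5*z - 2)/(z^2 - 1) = (z^2 - 3*z + 2)/(z + 1)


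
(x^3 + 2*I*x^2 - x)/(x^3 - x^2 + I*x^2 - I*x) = (x + I)/(x - 1)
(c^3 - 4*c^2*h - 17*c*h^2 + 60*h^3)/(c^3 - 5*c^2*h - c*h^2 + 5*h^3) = (c^2 + c*h - 12*h^2)/(c^2 - h^2)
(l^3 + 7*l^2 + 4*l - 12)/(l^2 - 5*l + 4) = (l^2 + 8*l + 12)/(l - 4)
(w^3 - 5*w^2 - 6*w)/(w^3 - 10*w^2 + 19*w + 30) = w/(w - 5)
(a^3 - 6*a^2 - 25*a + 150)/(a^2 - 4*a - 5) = (a^2 - a - 30)/(a + 1)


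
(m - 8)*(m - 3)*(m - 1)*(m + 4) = m^4 - 8*m^3 - 13*m^2 + 116*m - 96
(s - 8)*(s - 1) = s^2 - 9*s + 8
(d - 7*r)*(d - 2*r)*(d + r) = d^3 - 8*d^2*r + 5*d*r^2 + 14*r^3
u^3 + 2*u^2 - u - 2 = (u - 1)*(u + 1)*(u + 2)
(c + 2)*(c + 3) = c^2 + 5*c + 6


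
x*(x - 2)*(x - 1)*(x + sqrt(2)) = x^4 - 3*x^3 + sqrt(2)*x^3 - 3*sqrt(2)*x^2 + 2*x^2 + 2*sqrt(2)*x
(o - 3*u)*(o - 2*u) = o^2 - 5*o*u + 6*u^2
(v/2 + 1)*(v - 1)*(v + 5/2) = v^3/2 + 7*v^2/4 + v/4 - 5/2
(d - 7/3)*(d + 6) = d^2 + 11*d/3 - 14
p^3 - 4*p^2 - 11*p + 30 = (p - 5)*(p - 2)*(p + 3)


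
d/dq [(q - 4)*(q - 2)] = 2*q - 6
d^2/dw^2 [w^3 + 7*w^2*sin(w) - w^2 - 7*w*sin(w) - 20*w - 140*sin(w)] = -7*w^2*sin(w) + 7*w*sin(w) + 28*w*cos(w) + 6*w + 154*sin(w) - 14*cos(w) - 2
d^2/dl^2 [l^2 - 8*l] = 2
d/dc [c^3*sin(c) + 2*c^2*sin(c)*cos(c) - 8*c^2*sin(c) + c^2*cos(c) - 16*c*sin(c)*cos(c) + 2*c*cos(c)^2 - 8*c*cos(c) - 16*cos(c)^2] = c^3*cos(c) + 2*c^2*sin(c) - 8*c^2*cos(c) + 2*c^2*cos(2*c) - 8*c*sin(c) + 2*c*cos(c) - 16*c*cos(2*c) + 8*sin(2*c) - 8*cos(c) + cos(2*c) + 1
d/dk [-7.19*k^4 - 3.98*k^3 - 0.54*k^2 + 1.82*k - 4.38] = -28.76*k^3 - 11.94*k^2 - 1.08*k + 1.82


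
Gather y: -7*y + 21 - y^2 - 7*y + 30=-y^2 - 14*y + 51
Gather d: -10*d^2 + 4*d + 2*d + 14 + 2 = -10*d^2 + 6*d + 16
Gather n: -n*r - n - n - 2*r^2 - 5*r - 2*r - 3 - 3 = n*(-r - 2) - 2*r^2 - 7*r - 6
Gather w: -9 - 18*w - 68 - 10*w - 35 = -28*w - 112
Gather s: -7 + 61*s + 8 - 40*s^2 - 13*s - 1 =-40*s^2 + 48*s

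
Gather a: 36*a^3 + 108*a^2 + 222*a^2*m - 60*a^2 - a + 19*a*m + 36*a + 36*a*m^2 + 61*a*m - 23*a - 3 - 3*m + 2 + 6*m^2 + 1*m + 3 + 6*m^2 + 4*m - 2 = 36*a^3 + a^2*(222*m + 48) + a*(36*m^2 + 80*m + 12) + 12*m^2 + 2*m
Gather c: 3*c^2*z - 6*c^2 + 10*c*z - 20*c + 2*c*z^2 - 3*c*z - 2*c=c^2*(3*z - 6) + c*(2*z^2 + 7*z - 22)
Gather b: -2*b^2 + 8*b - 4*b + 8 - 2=-2*b^2 + 4*b + 6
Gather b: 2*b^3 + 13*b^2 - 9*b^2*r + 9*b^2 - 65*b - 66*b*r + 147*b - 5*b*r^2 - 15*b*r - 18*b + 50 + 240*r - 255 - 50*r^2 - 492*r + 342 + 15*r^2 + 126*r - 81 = 2*b^3 + b^2*(22 - 9*r) + b*(-5*r^2 - 81*r + 64) - 35*r^2 - 126*r + 56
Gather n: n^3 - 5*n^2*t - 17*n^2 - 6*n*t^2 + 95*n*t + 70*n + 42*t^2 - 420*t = n^3 + n^2*(-5*t - 17) + n*(-6*t^2 + 95*t + 70) + 42*t^2 - 420*t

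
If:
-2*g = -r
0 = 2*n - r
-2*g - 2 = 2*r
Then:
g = -1/3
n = -1/3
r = -2/3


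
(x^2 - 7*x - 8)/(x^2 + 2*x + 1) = (x - 8)/(x + 1)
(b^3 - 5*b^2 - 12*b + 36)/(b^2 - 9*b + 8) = (b^3 - 5*b^2 - 12*b + 36)/(b^2 - 9*b + 8)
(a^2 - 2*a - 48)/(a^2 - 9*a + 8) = (a + 6)/(a - 1)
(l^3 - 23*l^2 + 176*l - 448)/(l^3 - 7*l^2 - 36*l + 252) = (l^2 - 16*l + 64)/(l^2 - 36)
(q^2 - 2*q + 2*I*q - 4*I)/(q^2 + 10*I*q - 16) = (q - 2)/(q + 8*I)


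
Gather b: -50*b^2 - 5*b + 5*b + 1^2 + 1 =2 - 50*b^2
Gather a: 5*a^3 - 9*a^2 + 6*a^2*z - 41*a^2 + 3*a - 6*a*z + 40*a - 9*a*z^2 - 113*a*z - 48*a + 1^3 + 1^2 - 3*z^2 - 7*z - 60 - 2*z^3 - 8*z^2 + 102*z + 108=5*a^3 + a^2*(6*z - 50) + a*(-9*z^2 - 119*z - 5) - 2*z^3 - 11*z^2 + 95*z + 50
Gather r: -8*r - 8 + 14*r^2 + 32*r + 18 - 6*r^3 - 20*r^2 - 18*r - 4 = -6*r^3 - 6*r^2 + 6*r + 6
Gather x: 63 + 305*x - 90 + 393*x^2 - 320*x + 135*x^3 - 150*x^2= 135*x^3 + 243*x^2 - 15*x - 27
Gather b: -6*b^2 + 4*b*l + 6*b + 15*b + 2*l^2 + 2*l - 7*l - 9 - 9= -6*b^2 + b*(4*l + 21) + 2*l^2 - 5*l - 18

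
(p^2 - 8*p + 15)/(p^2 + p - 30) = (p - 3)/(p + 6)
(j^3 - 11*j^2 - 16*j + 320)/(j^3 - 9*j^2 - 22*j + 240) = (j - 8)/(j - 6)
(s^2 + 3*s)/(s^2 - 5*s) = (s + 3)/(s - 5)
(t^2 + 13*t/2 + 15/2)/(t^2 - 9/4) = 2*(t + 5)/(2*t - 3)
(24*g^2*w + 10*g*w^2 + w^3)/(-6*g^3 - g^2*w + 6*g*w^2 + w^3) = w*(4*g + w)/(-g^2 + w^2)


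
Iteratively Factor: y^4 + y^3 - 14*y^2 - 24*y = (y + 3)*(y^3 - 2*y^2 - 8*y) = y*(y + 3)*(y^2 - 2*y - 8) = y*(y - 4)*(y + 3)*(y + 2)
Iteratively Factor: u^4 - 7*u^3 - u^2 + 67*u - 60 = (u - 4)*(u^3 - 3*u^2 - 13*u + 15) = (u - 4)*(u + 3)*(u^2 - 6*u + 5) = (u - 4)*(u - 1)*(u + 3)*(u - 5)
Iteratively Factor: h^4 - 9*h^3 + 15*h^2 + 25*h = (h + 1)*(h^3 - 10*h^2 + 25*h) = (h - 5)*(h + 1)*(h^2 - 5*h) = h*(h - 5)*(h + 1)*(h - 5)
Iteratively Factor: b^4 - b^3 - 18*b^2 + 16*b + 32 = (b + 4)*(b^3 - 5*b^2 + 2*b + 8) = (b - 2)*(b + 4)*(b^2 - 3*b - 4) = (b - 2)*(b + 1)*(b + 4)*(b - 4)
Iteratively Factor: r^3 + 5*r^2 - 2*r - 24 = (r + 4)*(r^2 + r - 6) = (r + 3)*(r + 4)*(r - 2)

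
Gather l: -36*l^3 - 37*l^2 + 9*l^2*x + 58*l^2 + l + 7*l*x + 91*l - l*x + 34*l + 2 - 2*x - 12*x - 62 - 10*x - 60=-36*l^3 + l^2*(9*x + 21) + l*(6*x + 126) - 24*x - 120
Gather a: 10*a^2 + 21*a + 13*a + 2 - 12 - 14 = 10*a^2 + 34*a - 24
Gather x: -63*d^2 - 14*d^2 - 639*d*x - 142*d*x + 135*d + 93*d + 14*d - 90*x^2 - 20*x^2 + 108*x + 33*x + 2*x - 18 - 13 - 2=-77*d^2 + 242*d - 110*x^2 + x*(143 - 781*d) - 33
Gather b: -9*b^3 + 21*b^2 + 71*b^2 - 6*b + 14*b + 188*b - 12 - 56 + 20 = -9*b^3 + 92*b^2 + 196*b - 48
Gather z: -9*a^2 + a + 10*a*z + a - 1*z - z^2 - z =-9*a^2 + 2*a - z^2 + z*(10*a - 2)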